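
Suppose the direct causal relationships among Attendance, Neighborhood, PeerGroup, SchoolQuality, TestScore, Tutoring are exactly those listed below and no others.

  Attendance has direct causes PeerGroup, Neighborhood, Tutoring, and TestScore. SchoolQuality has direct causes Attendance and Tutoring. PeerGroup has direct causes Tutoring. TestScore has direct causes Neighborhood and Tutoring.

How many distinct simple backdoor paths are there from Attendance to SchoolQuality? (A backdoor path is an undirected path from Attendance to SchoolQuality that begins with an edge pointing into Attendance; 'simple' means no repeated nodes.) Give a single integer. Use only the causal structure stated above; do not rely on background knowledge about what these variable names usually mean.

4

A backdoor path from Attendance to SchoolQuality is any simple undirected path whose first edge points into Attendance (i.e. leaves Attendance via a parent).
Parents of Attendance: {Neighborhood, PeerGroup, TestScore, Tutoring}.
Enumerating:
  P1: Attendance <- Tutoring -> SchoolQuality
  P2: Attendance <- PeerGroup <- Tutoring -> SchoolQuality
  P3: Attendance <- Neighborhood -> TestScore <- Tutoring -> SchoolQuality
  P4: Attendance <- TestScore <- Tutoring -> SchoolQuality
That exhausts the simple backdoor paths. Count: 4.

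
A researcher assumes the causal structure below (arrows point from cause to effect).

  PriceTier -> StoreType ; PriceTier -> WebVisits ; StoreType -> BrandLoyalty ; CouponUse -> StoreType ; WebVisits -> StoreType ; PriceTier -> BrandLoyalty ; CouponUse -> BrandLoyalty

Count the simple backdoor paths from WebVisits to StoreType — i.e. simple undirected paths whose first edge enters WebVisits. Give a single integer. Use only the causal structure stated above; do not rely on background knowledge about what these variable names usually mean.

3

A backdoor path from WebVisits to StoreType is any simple undirected path whose first edge points into WebVisits (i.e. leaves WebVisits via a parent).
Parents of WebVisits: {PriceTier}.
Enumerating:
  P1: WebVisits <- PriceTier -> StoreType
  P2: WebVisits <- PriceTier -> BrandLoyalty <- CouponUse -> StoreType
  P3: WebVisits <- PriceTier -> BrandLoyalty <- StoreType
That exhausts the simple backdoor paths. Count: 3.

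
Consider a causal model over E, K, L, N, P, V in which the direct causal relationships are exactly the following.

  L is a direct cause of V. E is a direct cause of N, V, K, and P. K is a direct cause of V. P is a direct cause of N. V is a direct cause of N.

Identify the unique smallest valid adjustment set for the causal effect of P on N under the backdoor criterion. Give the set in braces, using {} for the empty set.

Variables eligible for adjustment (non-descendants of P, excluding P and N): {E, K, L, V}.
Backdoor paths from P to N:
  P1: P <- E -> K -> V -> N
  P2: P <- E -> V -> N
  P3: P <- E -> N
The empty set is not sufficient: P1 (P <- E -> K -> V -> N) has no collider blocking it and no conditioned non-collider, so it is open.
Try {E}:
  P1: blocked at fork node E ∈ conditioning set.
  P2: blocked at fork node E ∈ conditioning set.
  P3: blocked at fork node E ∈ conditioning set.
{E} contains no descendant of P and blocks every backdoor path.
No other singleton works — e.g. {L} leaves P1 open — so {E} is the unique smallest valid adjustment set.

{E}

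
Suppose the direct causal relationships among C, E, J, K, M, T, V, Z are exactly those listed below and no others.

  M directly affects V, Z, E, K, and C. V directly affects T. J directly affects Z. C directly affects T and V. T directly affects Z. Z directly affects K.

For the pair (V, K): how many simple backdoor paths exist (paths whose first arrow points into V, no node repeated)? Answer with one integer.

A backdoor path from V to K is any simple undirected path whose first edge points into V (i.e. leaves V via a parent).
Parents of V: {C, M}.
Enumerating:
  P1: V <- M -> C -> T -> Z -> K
  P2: V <- M -> Z -> K
  P3: V <- M -> K
  P4: V <- C <- M -> Z -> K
  P5: V <- C <- M -> K
  P6: V <- C -> T -> Z <- M -> K
  P7: V <- C -> T -> Z -> K
That exhausts the simple backdoor paths. Count: 7.

7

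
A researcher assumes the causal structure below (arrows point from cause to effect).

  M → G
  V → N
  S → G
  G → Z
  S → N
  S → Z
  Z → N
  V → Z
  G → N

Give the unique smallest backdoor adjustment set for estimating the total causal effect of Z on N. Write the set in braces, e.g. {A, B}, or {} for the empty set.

Variables eligible for adjustment (non-descendants of Z, excluding Z and N): {G, M, S, V}.
Backdoor paths from Z to N:
  P1: Z <- V -> N
  P2: Z <- S -> G -> N
  P3: Z <- S -> N
  P4: Z <- G <- S -> N
  P5: Z <- G -> N
The empty set is not sufficient: P1 (Z <- V -> N) has no collider blocking it and no conditioned non-collider, so it is open.
Try {G, S, V}:
  P1: blocked at fork node V ∈ conditioning set.
  P2: blocked at fork node S ∈ conditioning set.
  P3: blocked at fork node S ∈ conditioning set.
  P4: blocked at chain node G ∈ conditioning set.
  P5: blocked at fork node G ∈ conditioning set.
{G, S, V} contains no descendant of Z and blocks every backdoor path.
Every element of {G, S, V} is needed (dropping G leaves P5 open; dropping S leaves P3 open; dropping V leaves P1 open), so no proper subset is valid.
Among all size-3 subsets of the eligible variables, only {G, S, V} blocks every backdoor path, so it is the unique smallest valid adjustment set.

{G, S, V}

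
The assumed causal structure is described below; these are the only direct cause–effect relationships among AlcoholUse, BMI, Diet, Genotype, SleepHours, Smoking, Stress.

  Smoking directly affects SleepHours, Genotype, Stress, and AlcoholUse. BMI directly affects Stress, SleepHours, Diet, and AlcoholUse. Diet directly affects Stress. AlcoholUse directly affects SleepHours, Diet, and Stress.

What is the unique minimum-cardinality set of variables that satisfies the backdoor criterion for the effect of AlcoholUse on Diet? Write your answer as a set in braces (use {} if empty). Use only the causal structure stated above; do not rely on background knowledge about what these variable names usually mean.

Variables eligible for adjustment (non-descendants of AlcoholUse, excluding AlcoholUse and Diet): {BMI, Genotype, Smoking}.
Backdoor paths from AlcoholUse to Diet:
  P1: AlcoholUse <- BMI -> Diet
  P2: AlcoholUse <- BMI -> Stress <- Diet
  P3: AlcoholUse <- BMI -> SleepHours <- Smoking -> Stress <- Diet
  P4: AlcoholUse <- Smoking -> Stress <- BMI -> Diet
  P5: AlcoholUse <- Smoking -> Stress <- Diet
  P6: AlcoholUse <- Smoking -> SleepHours <- BMI -> Diet
  P7: AlcoholUse <- Smoking -> SleepHours <- BMI -> Stress <- Diet
The empty set is not sufficient: P1 (AlcoholUse <- BMI -> Diet) has no collider blocking it and no conditioned non-collider, so it is open.
Try {BMI}:
  P1: blocked at fork node BMI ∈ conditioning set.
  P2: blocked at fork node BMI ∈ conditioning set.
  P3: blocked at fork node BMI ∈ conditioning set.
  P4: blocked at collider Stress (neither it nor any descendant is in the conditioning set).
  P5: blocked at collider Stress (neither it nor any descendant is in the conditioning set).
  P6: blocked at collider SleepHours (neither it nor any descendant is in the conditioning set).
  P7: blocked at collider SleepHours (neither it nor any descendant is in the conditioning set).
{BMI} contains no descendant of AlcoholUse and blocks every backdoor path.
No other singleton works — e.g. {Smoking} leaves P1 open — so {BMI} is the unique smallest valid adjustment set.

{BMI}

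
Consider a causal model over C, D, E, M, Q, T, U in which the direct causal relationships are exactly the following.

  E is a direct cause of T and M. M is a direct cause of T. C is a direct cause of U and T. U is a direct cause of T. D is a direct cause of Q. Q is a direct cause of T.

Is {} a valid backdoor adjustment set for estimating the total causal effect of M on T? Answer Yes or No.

No

Backdoor paths from M to T (paths whose first edge points into M):
  P1: M <- E -> T
Condition 1 (no descendant of M in the set): holds — descendants of M are {T}; none are in {}.
Condition 2 (every backdoor path blocked by {}):
  P1: open — no interior node is in the conditioning set.
{} does not satisfy the backdoor criterion.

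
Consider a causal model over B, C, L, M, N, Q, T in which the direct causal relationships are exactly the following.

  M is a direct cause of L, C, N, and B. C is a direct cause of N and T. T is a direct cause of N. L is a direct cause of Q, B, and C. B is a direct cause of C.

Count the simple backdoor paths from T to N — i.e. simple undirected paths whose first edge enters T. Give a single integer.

A backdoor path from T to N is any simple undirected path whose first edge points into T (i.e. leaves T via a parent).
Parents of T: {C}.
Enumerating:
  P1: T <- C <- M -> N
  P2: T <- C <- L <- M -> N
  P3: T <- C <- L -> B <- M -> N
  P4: T <- C <- B <- M -> N
  P5: T <- C <- B <- L <- M -> N
  P6: T <- C -> N
That exhausts the simple backdoor paths. Count: 6.

6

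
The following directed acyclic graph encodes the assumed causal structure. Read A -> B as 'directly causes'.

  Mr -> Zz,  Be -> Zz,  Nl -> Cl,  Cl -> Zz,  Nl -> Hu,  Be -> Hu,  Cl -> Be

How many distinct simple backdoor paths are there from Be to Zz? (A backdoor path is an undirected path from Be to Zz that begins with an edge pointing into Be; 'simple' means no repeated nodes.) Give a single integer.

A backdoor path from Be to Zz is any simple undirected path whose first edge points into Be (i.e. leaves Be via a parent).
Parents of Be: {Cl}.
Enumerating:
  P1: Be <- Cl -> Zz
That exhausts the simple backdoor paths. Count: 1.

1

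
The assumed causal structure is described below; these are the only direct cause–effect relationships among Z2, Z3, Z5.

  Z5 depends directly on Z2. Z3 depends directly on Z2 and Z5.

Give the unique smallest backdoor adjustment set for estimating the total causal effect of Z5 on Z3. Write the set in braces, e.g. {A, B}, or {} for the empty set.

{Z2}

Variables eligible for adjustment (non-descendants of Z5, excluding Z5 and Z3): {Z2}.
Backdoor paths from Z5 to Z3:
  P1: Z5 <- Z2 -> Z3
The empty set is not sufficient: P1 (Z5 <- Z2 -> Z3) has no collider blocking it and no conditioned non-collider, so it is open.
Try {Z2}:
  P1: blocked at fork node Z2 ∈ conditioning set.
{Z2} contains no descendant of Z5 and blocks every backdoor path.
{Z2} is the unique smallest valid adjustment set.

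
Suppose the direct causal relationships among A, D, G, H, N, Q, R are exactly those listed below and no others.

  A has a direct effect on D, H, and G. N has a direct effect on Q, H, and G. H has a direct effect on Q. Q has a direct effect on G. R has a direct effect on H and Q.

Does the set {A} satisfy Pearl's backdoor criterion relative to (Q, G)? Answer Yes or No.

Backdoor paths from Q to G (paths whose first edge points into Q):
  P1: Q <- R -> H <- A -> G
  P2: Q <- R -> H <- N -> G
  P3: Q <- N -> H <- A -> G
  P4: Q <- N -> G
  P5: Q <- H <- A -> G
  P6: Q <- H <- N -> G
Condition 1 (no descendant of Q in the set): holds — descendants of Q are {G}; none are in {A}.
Condition 2 (every backdoor path blocked by {A}):
  P1: blocked at collider H (neither it nor any descendant is in the conditioning set).
  P2: blocked at collider H (neither it nor any descendant is in the conditioning set).
  P3: blocked at collider H (neither it nor any descendant is in the conditioning set).
  P4: open — no interior node is in the conditioning set.
  P5: blocked at fork node A ∈ conditioning set.
  P6: open — no interior node is in the conditioning set.
{A} does not satisfy the backdoor criterion.

No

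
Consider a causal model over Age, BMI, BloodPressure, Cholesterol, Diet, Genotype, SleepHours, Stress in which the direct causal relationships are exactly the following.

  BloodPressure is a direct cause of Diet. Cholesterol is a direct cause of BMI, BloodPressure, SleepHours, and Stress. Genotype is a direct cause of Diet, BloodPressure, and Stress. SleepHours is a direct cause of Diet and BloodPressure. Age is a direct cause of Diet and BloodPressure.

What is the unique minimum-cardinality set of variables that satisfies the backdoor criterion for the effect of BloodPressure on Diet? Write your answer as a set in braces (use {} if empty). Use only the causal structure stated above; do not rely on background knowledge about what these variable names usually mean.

Variables eligible for adjustment (non-descendants of BloodPressure, excluding BloodPressure and Diet): {Age, BMI, Cholesterol, Genotype, SleepHours, Stress}.
Backdoor paths from BloodPressure to Diet:
  P1: BloodPressure <- Cholesterol -> Stress <- Genotype -> Diet
  P2: BloodPressure <- Cholesterol -> SleepHours -> Diet
  P3: BloodPressure <- Genotype -> Stress <- Cholesterol -> SleepHours -> Diet
  P4: BloodPressure <- Genotype -> Diet
  P5: BloodPressure <- SleepHours <- Cholesterol -> Stress <- Genotype -> Diet
  P6: BloodPressure <- SleepHours -> Diet
  P7: BloodPressure <- Age -> Diet
The empty set is not sufficient: P2 (BloodPressure <- Cholesterol -> SleepHours -> Diet) has no collider blocking it and no conditioned non-collider, so it is open.
Try {Age, Genotype, SleepHours}:
  P1: blocked at collider Stress (neither it nor any descendant is in the conditioning set).
  P2: blocked at chain node SleepHours ∈ conditioning set.
  P3: blocked at fork node Genotype ∈ conditioning set.
  P4: blocked at fork node Genotype ∈ conditioning set.
  P5: blocked at chain node SleepHours ∈ conditioning set.
  P6: blocked at fork node SleepHours ∈ conditioning set.
  P7: blocked at fork node Age ∈ conditioning set.
{Age, Genotype, SleepHours} contains no descendant of BloodPressure and blocks every backdoor path.
Every element of {Age, Genotype, SleepHours} is needed (dropping Age leaves P7 open; dropping Genotype leaves P4 open; dropping SleepHours leaves P2 open), so no proper subset is valid.
Among all size-3 subsets of the eligible variables, only {Age, Genotype, SleepHours} blocks every backdoor path, so it is the unique smallest valid adjustment set.

{Age, Genotype, SleepHours}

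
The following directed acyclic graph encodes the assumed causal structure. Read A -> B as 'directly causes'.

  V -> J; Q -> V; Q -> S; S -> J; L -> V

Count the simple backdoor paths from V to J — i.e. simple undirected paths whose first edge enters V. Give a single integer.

A backdoor path from V to J is any simple undirected path whose first edge points into V (i.e. leaves V via a parent).
Parents of V: {L, Q}.
Enumerating:
  P1: V <- Q -> S -> J
That exhausts the simple backdoor paths. Count: 1.

1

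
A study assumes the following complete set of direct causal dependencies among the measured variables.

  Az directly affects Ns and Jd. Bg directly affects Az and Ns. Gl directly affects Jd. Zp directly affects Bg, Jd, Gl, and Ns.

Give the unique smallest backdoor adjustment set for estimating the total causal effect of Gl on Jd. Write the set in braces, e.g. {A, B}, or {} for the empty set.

Variables eligible for adjustment (non-descendants of Gl, excluding Gl and Jd): {Az, Bg, Ns, Zp}.
Backdoor paths from Gl to Jd:
  P1: Gl <- Zp -> Bg -> Az -> Jd
  P2: Gl <- Zp -> Bg -> Ns <- Az -> Jd
  P3: Gl <- Zp -> Ns <- Bg -> Az -> Jd
  P4: Gl <- Zp -> Ns <- Az -> Jd
  P5: Gl <- Zp -> Jd
The empty set is not sufficient: P1 (Gl <- Zp -> Bg -> Az -> Jd) has no collider blocking it and no conditioned non-collider, so it is open.
Try {Zp}:
  P1: blocked at fork node Zp ∈ conditioning set.
  P2: blocked at fork node Zp ∈ conditioning set.
  P3: blocked at fork node Zp ∈ conditioning set.
  P4: blocked at fork node Zp ∈ conditioning set.
  P5: blocked at fork node Zp ∈ conditioning set.
{Zp} contains no descendant of Gl and blocks every backdoor path.
No other singleton works — e.g. {Bg} leaves P5 open — so {Zp} is the unique smallest valid adjustment set.

{Zp}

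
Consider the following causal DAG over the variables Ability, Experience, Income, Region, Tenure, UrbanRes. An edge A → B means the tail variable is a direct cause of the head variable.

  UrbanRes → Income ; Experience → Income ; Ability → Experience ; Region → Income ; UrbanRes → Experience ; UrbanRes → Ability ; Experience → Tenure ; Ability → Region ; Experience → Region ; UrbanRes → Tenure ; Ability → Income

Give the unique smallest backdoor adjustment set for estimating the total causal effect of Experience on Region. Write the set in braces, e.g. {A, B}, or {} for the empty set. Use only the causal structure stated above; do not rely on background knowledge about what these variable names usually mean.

{Ability}

Variables eligible for adjustment (non-descendants of Experience, excluding Experience and Region): {Ability, UrbanRes}.
Backdoor paths from Experience to Region:
  P1: Experience <- UrbanRes -> Ability -> Region
  P2: Experience <- UrbanRes -> Ability -> Income <- Region
  P3: Experience <- UrbanRes -> Income <- Ability -> Region
  P4: Experience <- UrbanRes -> Income <- Region
  P5: Experience <- Ability <- UrbanRes -> Income <- Region
  P6: Experience <- Ability -> Region
  P7: Experience <- Ability -> Income <- Region
The empty set is not sufficient: P1 (Experience <- UrbanRes -> Ability -> Region) has no collider blocking it and no conditioned non-collider, so it is open.
Try {Ability}:
  P1: blocked at chain node Ability ∈ conditioning set.
  P2: blocked at chain node Ability ∈ conditioning set.
  P3: blocked at collider Income (neither it nor any descendant is in the conditioning set).
  P4: blocked at collider Income (neither it nor any descendant is in the conditioning set).
  P5: blocked at chain node Ability ∈ conditioning set.
  P6: blocked at fork node Ability ∈ conditioning set.
  P7: blocked at fork node Ability ∈ conditioning set.
{Ability} contains no descendant of Experience and blocks every backdoor path.
No other singleton works — e.g. {UrbanRes} leaves P6 open — so {Ability} is the unique smallest valid adjustment set.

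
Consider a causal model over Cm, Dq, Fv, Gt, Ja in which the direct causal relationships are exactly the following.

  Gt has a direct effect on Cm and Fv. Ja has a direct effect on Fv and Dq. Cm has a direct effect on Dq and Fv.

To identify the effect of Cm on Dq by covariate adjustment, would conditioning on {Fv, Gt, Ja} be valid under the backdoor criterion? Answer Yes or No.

Backdoor paths from Cm to Dq (paths whose first edge points into Cm):
  P1: Cm <- Gt -> Fv <- Ja -> Dq
Condition 1 (no descendant of Cm in the set): FAILS — Fv is a descendant of Cm.
Condition 2 (every backdoor path blocked by {Fv, Gt, Ja}):
  P1: blocked at fork node Gt ∈ conditioning set.
{Fv, Gt, Ja} does not satisfy the backdoor criterion.

No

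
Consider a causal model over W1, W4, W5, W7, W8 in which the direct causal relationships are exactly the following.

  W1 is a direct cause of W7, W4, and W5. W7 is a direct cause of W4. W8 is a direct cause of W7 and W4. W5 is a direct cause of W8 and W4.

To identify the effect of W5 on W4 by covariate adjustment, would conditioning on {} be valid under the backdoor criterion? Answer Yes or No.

No

Backdoor paths from W5 to W4 (paths whose first edge points into W5):
  P1: W5 <- W1 -> W7 <- W8 -> W4
  P2: W5 <- W1 -> W7 -> W4
  P3: W5 <- W1 -> W4
Condition 1 (no descendant of W5 in the set): holds — descendants of W5 are {W4, W7, W8}; none are in {}.
Condition 2 (every backdoor path blocked by {}):
  P1: blocked at collider W7 (neither it nor any descendant is in the conditioning set).
  P2: open — no interior node is in the conditioning set.
  P3: open — no interior node is in the conditioning set.
{} does not satisfy the backdoor criterion.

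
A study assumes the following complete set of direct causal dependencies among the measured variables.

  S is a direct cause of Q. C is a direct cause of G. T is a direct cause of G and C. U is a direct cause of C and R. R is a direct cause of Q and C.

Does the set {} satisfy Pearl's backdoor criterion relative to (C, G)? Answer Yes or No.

No

Backdoor paths from C to G (paths whose first edge points into C):
  P1: C <- T -> G
Condition 1 (no descendant of C in the set): holds — descendants of C are {G}; none are in {}.
Condition 2 (every backdoor path blocked by {}):
  P1: open — no interior node is in the conditioning set.
{} does not satisfy the backdoor criterion.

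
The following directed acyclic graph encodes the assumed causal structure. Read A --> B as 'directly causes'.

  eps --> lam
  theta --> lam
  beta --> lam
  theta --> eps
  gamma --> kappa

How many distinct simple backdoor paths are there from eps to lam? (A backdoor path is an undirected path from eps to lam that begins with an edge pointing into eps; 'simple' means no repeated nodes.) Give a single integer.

1

A backdoor path from eps to lam is any simple undirected path whose first edge points into eps (i.e. leaves eps via a parent).
Parents of eps: {theta}.
Enumerating:
  P1: eps <- theta -> lam
That exhausts the simple backdoor paths. Count: 1.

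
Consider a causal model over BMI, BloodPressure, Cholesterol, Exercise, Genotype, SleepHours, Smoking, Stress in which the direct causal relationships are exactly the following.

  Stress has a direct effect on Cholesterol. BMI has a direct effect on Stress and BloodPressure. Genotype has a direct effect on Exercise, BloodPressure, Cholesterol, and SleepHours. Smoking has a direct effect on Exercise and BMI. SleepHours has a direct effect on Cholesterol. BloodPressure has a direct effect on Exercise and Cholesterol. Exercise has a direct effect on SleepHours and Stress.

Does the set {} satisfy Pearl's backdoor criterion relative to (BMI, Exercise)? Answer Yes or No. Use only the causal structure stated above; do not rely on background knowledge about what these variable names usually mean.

No

Backdoor paths from BMI to Exercise (paths whose first edge points into BMI):
  P1: BMI <- Smoking -> Exercise
Condition 1 (no descendant of BMI in the set): holds — descendants of BMI are {BloodPressure, Cholesterol, Exercise, SleepHours, Stress}; none are in {}.
Condition 2 (every backdoor path blocked by {}):
  P1: open — no interior node is in the conditioning set.
{} does not satisfy the backdoor criterion.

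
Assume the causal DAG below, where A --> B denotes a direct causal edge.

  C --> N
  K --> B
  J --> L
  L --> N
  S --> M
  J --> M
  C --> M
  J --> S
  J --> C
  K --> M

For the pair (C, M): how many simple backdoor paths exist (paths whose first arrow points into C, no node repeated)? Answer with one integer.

A backdoor path from C to M is any simple undirected path whose first edge points into C (i.e. leaves C via a parent).
Parents of C: {J}.
Enumerating:
  P1: C <- J -> S -> M
  P2: C <- J -> M
That exhausts the simple backdoor paths. Count: 2.

2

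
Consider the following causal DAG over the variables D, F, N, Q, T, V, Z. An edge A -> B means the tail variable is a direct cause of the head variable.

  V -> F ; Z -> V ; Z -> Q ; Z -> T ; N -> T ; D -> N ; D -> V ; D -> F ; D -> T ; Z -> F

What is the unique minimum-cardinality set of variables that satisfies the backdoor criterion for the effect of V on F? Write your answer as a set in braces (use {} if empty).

Variables eligible for adjustment (non-descendants of V, excluding V and F): {D, N, Q, T, Z}.
Backdoor paths from V to F:
  P1: V <- D -> N -> T <- Z -> F
  P2: V <- D -> T <- Z -> F
  P3: V <- D -> F
  P4: V <- Z -> T <- D -> F
  P5: V <- Z -> T <- N <- D -> F
  P6: V <- Z -> F
The empty set is not sufficient: P3 (V <- D -> F) has no collider blocking it and no conditioned non-collider, so it is open.
Try {D, Z}:
  P1: blocked at fork node D ∈ conditioning set.
  P2: blocked at fork node D ∈ conditioning set.
  P3: blocked at fork node D ∈ conditioning set.
  P4: blocked at fork node Z ∈ conditioning set.
  P5: blocked at fork node Z ∈ conditioning set.
  P6: blocked at fork node Z ∈ conditioning set.
{D, Z} contains no descendant of V and blocks every backdoor path.
Every element of {D, Z} is needed (dropping D leaves P3 open; dropping Z leaves P6 open), so no proper subset is valid.
Among all size-2 subsets of the eligible variables, only {D, Z} blocks every backdoor path, so it is the unique smallest valid adjustment set.

{D, Z}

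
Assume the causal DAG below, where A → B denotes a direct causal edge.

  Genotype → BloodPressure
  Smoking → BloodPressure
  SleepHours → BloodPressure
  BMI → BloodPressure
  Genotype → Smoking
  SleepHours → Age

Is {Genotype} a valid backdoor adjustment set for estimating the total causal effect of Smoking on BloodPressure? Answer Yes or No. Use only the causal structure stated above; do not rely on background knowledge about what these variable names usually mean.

Backdoor paths from Smoking to BloodPressure (paths whose first edge points into Smoking):
  P1: Smoking <- Genotype -> BloodPressure
Condition 1 (no descendant of Smoking in the set): holds — descendants of Smoking are {BloodPressure}; none are in {Genotype}.
Condition 2 (every backdoor path blocked by {Genotype}):
  P1: blocked at fork node Genotype ∈ conditioning set.
{Genotype} satisfies the backdoor criterion.

Yes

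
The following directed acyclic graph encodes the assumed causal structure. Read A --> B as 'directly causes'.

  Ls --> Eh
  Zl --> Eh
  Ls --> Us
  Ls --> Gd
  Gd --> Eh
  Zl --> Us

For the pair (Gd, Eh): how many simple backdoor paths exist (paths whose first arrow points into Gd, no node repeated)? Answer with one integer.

A backdoor path from Gd to Eh is any simple undirected path whose first edge points into Gd (i.e. leaves Gd via a parent).
Parents of Gd: {Ls}.
Enumerating:
  P1: Gd <- Ls -> Us <- Zl -> Eh
  P2: Gd <- Ls -> Eh
That exhausts the simple backdoor paths. Count: 2.

2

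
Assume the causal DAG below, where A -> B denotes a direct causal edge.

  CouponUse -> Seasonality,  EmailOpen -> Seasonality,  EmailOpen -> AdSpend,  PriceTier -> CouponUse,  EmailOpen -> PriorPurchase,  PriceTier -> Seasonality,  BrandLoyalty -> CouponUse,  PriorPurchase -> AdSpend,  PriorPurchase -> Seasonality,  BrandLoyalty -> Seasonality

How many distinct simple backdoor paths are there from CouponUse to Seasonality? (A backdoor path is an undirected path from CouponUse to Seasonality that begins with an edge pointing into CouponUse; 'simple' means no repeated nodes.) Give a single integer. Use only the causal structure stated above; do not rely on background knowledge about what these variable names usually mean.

A backdoor path from CouponUse to Seasonality is any simple undirected path whose first edge points into CouponUse (i.e. leaves CouponUse via a parent).
Parents of CouponUse: {BrandLoyalty, PriceTier}.
Enumerating:
  P1: CouponUse <- PriceTier -> Seasonality
  P2: CouponUse <- BrandLoyalty -> Seasonality
That exhausts the simple backdoor paths. Count: 2.

2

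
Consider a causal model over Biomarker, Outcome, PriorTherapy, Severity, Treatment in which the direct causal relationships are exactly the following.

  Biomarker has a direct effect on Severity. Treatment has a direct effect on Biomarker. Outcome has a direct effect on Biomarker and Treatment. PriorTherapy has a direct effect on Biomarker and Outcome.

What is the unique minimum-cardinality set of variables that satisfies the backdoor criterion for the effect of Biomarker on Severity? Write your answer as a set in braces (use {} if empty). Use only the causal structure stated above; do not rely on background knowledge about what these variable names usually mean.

{}

Variables eligible for adjustment (non-descendants of Biomarker, excluding Biomarker and Severity): {Outcome, PriorTherapy, Treatment}.
Backdoor paths from Biomarker to Severity:
  (none)
With no backdoor paths the empty set already satisfies the criterion, and it is trivially minimal.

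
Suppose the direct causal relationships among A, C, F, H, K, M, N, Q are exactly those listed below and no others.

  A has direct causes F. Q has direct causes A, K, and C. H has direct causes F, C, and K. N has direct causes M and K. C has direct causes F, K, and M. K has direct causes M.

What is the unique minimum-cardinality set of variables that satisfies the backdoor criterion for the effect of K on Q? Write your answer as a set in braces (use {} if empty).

{M}

Variables eligible for adjustment (non-descendants of K, excluding K and Q): {A, F, M}.
Backdoor paths from K to Q:
  P1: K <- M -> C <- F -> A -> Q
  P2: K <- M -> C -> Q
  P3: K <- M -> C -> H <- F -> A -> Q
The empty set is not sufficient: P2 (K <- M -> C -> Q) has no collider blocking it and no conditioned non-collider, so it is open.
Try {M}:
  P1: blocked at fork node M ∈ conditioning set.
  P2: blocked at fork node M ∈ conditioning set.
  P3: blocked at fork node M ∈ conditioning set.
{M} contains no descendant of K and blocks every backdoor path.
No other singleton works — e.g. {F} leaves P2 open — so {M} is the unique smallest valid adjustment set.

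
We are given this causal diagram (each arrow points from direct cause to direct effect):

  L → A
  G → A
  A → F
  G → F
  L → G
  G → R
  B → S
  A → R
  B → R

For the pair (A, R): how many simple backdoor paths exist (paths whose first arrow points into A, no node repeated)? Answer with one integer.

A backdoor path from A to R is any simple undirected path whose first edge points into A (i.e. leaves A via a parent).
Parents of A: {G, L}.
Enumerating:
  P1: A <- L -> G -> R
  P2: A <- G -> R
That exhausts the simple backdoor paths. Count: 2.

2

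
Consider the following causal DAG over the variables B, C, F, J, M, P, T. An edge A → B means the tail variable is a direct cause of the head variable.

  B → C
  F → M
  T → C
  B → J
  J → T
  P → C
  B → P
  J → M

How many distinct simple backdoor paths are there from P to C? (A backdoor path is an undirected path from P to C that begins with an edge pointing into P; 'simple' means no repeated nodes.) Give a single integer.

A backdoor path from P to C is any simple undirected path whose first edge points into P (i.e. leaves P via a parent).
Parents of P: {B}.
Enumerating:
  P1: P <- B -> J -> T -> C
  P2: P <- B -> C
That exhausts the simple backdoor paths. Count: 2.

2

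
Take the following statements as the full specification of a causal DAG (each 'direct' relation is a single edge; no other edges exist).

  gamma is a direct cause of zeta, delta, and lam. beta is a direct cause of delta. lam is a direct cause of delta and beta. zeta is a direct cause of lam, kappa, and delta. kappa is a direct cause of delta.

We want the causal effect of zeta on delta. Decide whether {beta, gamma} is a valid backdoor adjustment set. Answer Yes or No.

Backdoor paths from zeta to delta (paths whose first edge points into zeta):
  P1: zeta <- gamma -> lam -> beta -> delta
  P2: zeta <- gamma -> lam -> delta
  P3: zeta <- gamma -> delta
Condition 1 (no descendant of zeta in the set): FAILS — beta is a descendant of zeta.
Condition 2 (every backdoor path blocked by {beta, gamma}):
  P1: blocked at fork node gamma ∈ conditioning set.
  P2: blocked at fork node gamma ∈ conditioning set.
  P3: blocked at fork node gamma ∈ conditioning set.
{beta, gamma} does not satisfy the backdoor criterion.

No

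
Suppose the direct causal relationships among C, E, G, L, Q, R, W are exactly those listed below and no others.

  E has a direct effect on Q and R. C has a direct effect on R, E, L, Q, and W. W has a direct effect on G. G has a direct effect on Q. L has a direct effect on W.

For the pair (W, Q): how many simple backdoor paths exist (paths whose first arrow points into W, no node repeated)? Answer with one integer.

A backdoor path from W to Q is any simple undirected path whose first edge points into W (i.e. leaves W via a parent).
Parents of W: {C, L}.
Enumerating:
  P1: W <- C -> E -> Q
  P2: W <- C -> R <- E -> Q
  P3: W <- C -> Q
  P4: W <- L <- C -> E -> Q
  P5: W <- L <- C -> R <- E -> Q
  P6: W <- L <- C -> Q
That exhausts the simple backdoor paths. Count: 6.

6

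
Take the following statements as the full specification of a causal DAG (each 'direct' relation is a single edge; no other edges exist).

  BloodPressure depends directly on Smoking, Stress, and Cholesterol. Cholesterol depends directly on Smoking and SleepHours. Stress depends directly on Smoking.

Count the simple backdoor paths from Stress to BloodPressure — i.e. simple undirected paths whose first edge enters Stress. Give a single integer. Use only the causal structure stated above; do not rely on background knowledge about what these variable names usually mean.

2

A backdoor path from Stress to BloodPressure is any simple undirected path whose first edge points into Stress (i.e. leaves Stress via a parent).
Parents of Stress: {Smoking}.
Enumerating:
  P1: Stress <- Smoking -> Cholesterol -> BloodPressure
  P2: Stress <- Smoking -> BloodPressure
That exhausts the simple backdoor paths. Count: 2.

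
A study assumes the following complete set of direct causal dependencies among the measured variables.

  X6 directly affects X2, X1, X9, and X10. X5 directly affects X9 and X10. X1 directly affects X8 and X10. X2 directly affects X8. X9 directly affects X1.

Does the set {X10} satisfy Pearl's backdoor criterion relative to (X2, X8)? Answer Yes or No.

Backdoor paths from X2 to X8 (paths whose first edge points into X2):
  P1: X2 <- X6 -> X9 <- X5 -> X10 <- X1 -> X8
  P2: X2 <- X6 -> X9 -> X1 -> X8
  P3: X2 <- X6 -> X1 -> X8
  P4: X2 <- X6 -> X10 <- X5 -> X9 -> X1 -> X8
  P5: X2 <- X6 -> X10 <- X1 -> X8
Condition 1 (no descendant of X2 in the set): holds — descendants of X2 are {X8}; none are in {X10}.
Condition 2 (every backdoor path blocked by {X10}):
  P1: open — collider(s) X9, X10 are conditioned on (or have a conditioned descendant) and no non-collider on the path is in the set.
  P2: open — no interior node is in the conditioning set.
  P3: open — no interior node is in the conditioning set.
  P4: open — collider(s) X10 are conditioned on (or have a conditioned descendant) and no non-collider on the path is in the set.
  P5: open — collider(s) X10 are conditioned on (or have a conditioned descendant) and no non-collider on the path is in the set.
{X10} does not satisfy the backdoor criterion.

No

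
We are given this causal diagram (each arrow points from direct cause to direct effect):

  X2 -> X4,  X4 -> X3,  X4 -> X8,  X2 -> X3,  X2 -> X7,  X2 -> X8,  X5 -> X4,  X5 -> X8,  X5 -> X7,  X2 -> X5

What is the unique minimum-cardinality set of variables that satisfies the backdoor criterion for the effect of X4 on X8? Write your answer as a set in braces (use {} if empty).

{X2, X5}

Variables eligible for adjustment (non-descendants of X4, excluding X4 and X8): {X2, X5, X7}.
Backdoor paths from X4 to X8:
  P1: X4 <- X2 -> X5 -> X8
  P2: X4 <- X2 -> X7 <- X5 -> X8
  P3: X4 <- X2 -> X8
  P4: X4 <- X5 <- X2 -> X8
  P5: X4 <- X5 -> X7 <- X2 -> X8
  P6: X4 <- X5 -> X8
The empty set is not sufficient: P1 (X4 <- X2 -> X5 -> X8) has no collider blocking it and no conditioned non-collider, so it is open.
Try {X2, X5}:
  P1: blocked at fork node X2 ∈ conditioning set.
  P2: blocked at fork node X2 ∈ conditioning set.
  P3: blocked at fork node X2 ∈ conditioning set.
  P4: blocked at chain node X5 ∈ conditioning set.
  P5: blocked at fork node X5 ∈ conditioning set.
  P6: blocked at fork node X5 ∈ conditioning set.
{X2, X5} contains no descendant of X4 and blocks every backdoor path.
Every element of {X2, X5} is needed (dropping X2 leaves P3 open; dropping X5 leaves P6 open), so no proper subset is valid.
Among all size-2 subsets of the eligible variables, only {X2, X5} blocks every backdoor path, so it is the unique smallest valid adjustment set.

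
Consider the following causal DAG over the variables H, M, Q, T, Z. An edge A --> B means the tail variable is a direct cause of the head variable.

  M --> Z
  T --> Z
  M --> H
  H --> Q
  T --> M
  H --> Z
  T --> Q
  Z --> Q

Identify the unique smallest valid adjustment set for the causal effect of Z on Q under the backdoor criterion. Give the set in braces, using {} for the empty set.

Variables eligible for adjustment (non-descendants of Z, excluding Z and Q): {H, M, T}.
Backdoor paths from Z to Q:
  P1: Z <- T -> M -> H -> Q
  P2: Z <- T -> Q
  P3: Z <- M <- T -> Q
  P4: Z <- M -> H -> Q
  P5: Z <- H <- M <- T -> Q
  P6: Z <- H -> Q
The empty set is not sufficient: P1 (Z <- T -> M -> H -> Q) has no collider blocking it and no conditioned non-collider, so it is open.
Try {H, T}:
  P1: blocked at fork node T ∈ conditioning set.
  P2: blocked at fork node T ∈ conditioning set.
  P3: blocked at fork node T ∈ conditioning set.
  P4: blocked at chain node H ∈ conditioning set.
  P5: blocked at chain node H ∈ conditioning set.
  P6: blocked at fork node H ∈ conditioning set.
{H, T} contains no descendant of Z and blocks every backdoor path.
Every element of {H, T} is needed (dropping H leaves P4 open; dropping T leaves P2 open), so no proper subset is valid.
Among all size-2 subsets of the eligible variables, only {H, T} blocks every backdoor path, so it is the unique smallest valid adjustment set.

{H, T}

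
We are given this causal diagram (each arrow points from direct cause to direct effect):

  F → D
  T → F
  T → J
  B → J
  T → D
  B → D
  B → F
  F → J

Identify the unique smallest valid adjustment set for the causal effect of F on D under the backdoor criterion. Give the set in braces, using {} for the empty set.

{B, T}

Variables eligible for adjustment (non-descendants of F, excluding F and D): {B, T}.
Backdoor paths from F to D:
  P1: F <- T -> J <- B -> D
  P2: F <- T -> D
  P3: F <- B -> J <- T -> D
  P4: F <- B -> D
The empty set is not sufficient: P2 (F <- T -> D) has no collider blocking it and no conditioned non-collider, so it is open.
Try {B, T}:
  P1: blocked at fork node T ∈ conditioning set.
  P2: blocked at fork node T ∈ conditioning set.
  P3: blocked at fork node B ∈ conditioning set.
  P4: blocked at fork node B ∈ conditioning set.
{B, T} contains no descendant of F and blocks every backdoor path.
Every element of {B, T} is needed (dropping B leaves P4 open; dropping T leaves P2 open), so no proper subset is valid.
Among all size-2 subsets of the eligible variables, only {B, T} blocks every backdoor path, so it is the unique smallest valid adjustment set.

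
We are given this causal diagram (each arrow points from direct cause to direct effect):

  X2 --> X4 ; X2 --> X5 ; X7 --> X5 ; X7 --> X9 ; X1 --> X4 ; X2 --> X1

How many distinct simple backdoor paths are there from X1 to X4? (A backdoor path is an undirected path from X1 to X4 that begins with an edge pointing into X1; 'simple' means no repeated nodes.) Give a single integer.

1

A backdoor path from X1 to X4 is any simple undirected path whose first edge points into X1 (i.e. leaves X1 via a parent).
Parents of X1: {X2}.
Enumerating:
  P1: X1 <- X2 -> X4
That exhausts the simple backdoor paths. Count: 1.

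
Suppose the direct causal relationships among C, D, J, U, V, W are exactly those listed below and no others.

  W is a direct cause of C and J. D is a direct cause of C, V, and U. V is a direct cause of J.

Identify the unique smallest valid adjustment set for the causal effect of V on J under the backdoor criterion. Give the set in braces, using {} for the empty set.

{}

Variables eligible for adjustment (non-descendants of V, excluding V and J): {C, D, U, W}.
Backdoor paths from V to J:
  P1: V <- D -> C <- W -> J
Each backdoor path contains an unconditioned collider, so every path is already blocked with the empty conditioning set:
  P1: blocked at collider C (neither it nor any descendant is in the conditioning set).
The empty set is therefore the unique smallest valid set.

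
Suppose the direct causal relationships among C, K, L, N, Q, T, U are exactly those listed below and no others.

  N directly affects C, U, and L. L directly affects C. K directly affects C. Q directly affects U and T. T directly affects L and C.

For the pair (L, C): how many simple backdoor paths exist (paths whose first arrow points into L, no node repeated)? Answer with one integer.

A backdoor path from L to C is any simple undirected path whose first edge points into L (i.e. leaves L via a parent).
Parents of L: {N, T}.
Enumerating:
  P1: L <- N -> U <- Q -> T -> C
  P2: L <- N -> C
  P3: L <- T <- Q -> U <- N -> C
  P4: L <- T -> C
That exhausts the simple backdoor paths. Count: 4.

4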